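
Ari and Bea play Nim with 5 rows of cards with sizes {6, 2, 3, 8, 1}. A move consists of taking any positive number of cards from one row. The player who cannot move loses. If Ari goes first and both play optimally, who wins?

Nim-sum: 6 ^ 2 ^ 3 ^ 8 ^ 1 = 14.
The nim-sum is 14 ≠ 0, so this is an N-position: the player to move can win; Ari has a winning move.

Ari wins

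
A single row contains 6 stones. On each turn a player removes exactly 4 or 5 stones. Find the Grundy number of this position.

1

Build the Grundy sequence with g(k) = mex{g(k−s) : s ∈ {4, 5}, s ≤ k}:
k:     0  1  2  3  4  5  6
g(k):  0  0  0  0  1  1  1
So g(6) = 1.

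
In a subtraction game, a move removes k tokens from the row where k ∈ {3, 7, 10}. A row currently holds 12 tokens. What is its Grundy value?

Build the Grundy sequence with g(k) = mex{g(k−s) : s ∈ {3, 7, 10}, s ≤ k}:
k:     0  1  2  3  4  5  6  7  8  9 10 11 12
g(k):  0  0  0  1  1  1  0  2  2  1  3  3  2
So g(12) = 2.

2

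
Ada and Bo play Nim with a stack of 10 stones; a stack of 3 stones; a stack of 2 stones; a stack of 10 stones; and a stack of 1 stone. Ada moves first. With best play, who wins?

Bo wins

Bitwise XOR of the heap sizes:
  1010  (10)
  0011  (3)
  0010  (2)
  1010  (10)
  0001  (1)
  ----
  0000  (0)
The nim-sum is 0, so this is a P-position: the player to move is in a losing position under optimal play; Ada is about to move from it and so loses — Bo wins.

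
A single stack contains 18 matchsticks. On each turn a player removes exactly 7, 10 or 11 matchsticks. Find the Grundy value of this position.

Compute g(0), g(1), … for moves {7, 10, 11}:
k:     0  1  2  3  4  5  6  7  8  9 10 11 12 13 14 15 16 17 18
g(k):  0  0  0  0  0  0  0  1  1  1  1  1  1  1  2  2  2  2  0
So g(18) = 0.

0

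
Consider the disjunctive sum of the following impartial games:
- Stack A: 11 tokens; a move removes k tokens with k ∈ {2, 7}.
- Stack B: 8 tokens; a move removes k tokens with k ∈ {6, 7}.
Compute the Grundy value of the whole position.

0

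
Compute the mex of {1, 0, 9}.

2

The values 0, 1 are all present; 2 is the first non-negative integer missing from the set.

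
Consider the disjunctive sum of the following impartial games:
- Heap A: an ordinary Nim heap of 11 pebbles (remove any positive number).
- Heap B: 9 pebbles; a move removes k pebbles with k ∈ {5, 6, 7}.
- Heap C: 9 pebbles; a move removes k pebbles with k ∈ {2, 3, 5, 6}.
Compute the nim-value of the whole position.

10

Heap A is a plain Nim heap of size 11, so its Grundy value is 11.
Grundy values for heap B (subtraction set {5, 6, 7}):
k:     0  1  2  3  4  5  6  7  8  9
g(k):  0  0  0  0  0  1  1  1  1  1
So g(9) = 1.
For heap C, compute g(0), g(1), … with moves {2, 3, 5, 6}:
k:     0  1  2  3  4  5  6  7  8  9
g(k):  0  0  1  1  2  2  3  3  0  0
So g(9) = 0.
By the Sprague-Grundy theorem, the Grundy value of a sum of independent games is the XOR of the component values.
Combined value = 11 XOR 1 XOR 0 = 10.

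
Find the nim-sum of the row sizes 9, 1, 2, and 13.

7

Compute the nim-sum pairwise:
9 ^ 1 = 8
8 ^ 2 = 10
10 ^ 13 = 7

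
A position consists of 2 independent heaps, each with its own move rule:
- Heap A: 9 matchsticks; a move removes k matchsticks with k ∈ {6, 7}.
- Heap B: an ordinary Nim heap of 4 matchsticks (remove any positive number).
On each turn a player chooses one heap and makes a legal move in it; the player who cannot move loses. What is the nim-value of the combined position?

5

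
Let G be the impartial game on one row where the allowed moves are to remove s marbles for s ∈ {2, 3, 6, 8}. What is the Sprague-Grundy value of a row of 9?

Compute g(0), g(1), … for moves {2, 3, 6, 8}:
g(0) = mex{} = 0
g(1) = mex{} = 0
g(2) = mex{0} = 1
g(3) = mex{0} = 1
g(4) = mex{0,1} = 2
g(5) = mex{1} = 0
g(6) = mex{0,1,2} = 3
g(7) = mex{0,2} = 1
g(8) = mex{0,1,3} = 2
g(9) = mex{0,1,3} = 2
So g(9) = 2.

2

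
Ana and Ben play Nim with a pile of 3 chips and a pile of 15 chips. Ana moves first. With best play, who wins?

Ana wins

Nim-sum: 3 ⊕ 15 = 12.
The nim-sum is 12 ≠ 0, so this is an N-position: the player to move can win; Ana has a winning move.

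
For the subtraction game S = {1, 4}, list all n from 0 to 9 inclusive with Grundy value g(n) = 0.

0, 2, 5, 7

Compute g(0), g(1), … for moves {1, 4}:
k:     0  1  2  3  4  5  6  7  8  9
g(k):  0  1  0  1  2  0  1  0  1  2
The P-positions (g = 0) in 0..9 are 0, 2, 5, 7.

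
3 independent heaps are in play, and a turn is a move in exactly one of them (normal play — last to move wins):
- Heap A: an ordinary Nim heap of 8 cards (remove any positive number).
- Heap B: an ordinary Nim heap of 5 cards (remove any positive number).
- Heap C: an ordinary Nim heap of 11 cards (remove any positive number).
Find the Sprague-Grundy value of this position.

6

Heap A is a plain Nim heap of size 8, so its Grundy value is 8.
Heap B is a plain Nim heap of size 5, so its Grundy value is 5.
Heap C is a plain Nim heap of size 11, so its Grundy value is 11.
By the Sprague-Grundy theorem, the Grundy value of a sum of independent games is the XOR of the component values.
Combined value = 8 ⊕ 5 ⊕ 11 = 6.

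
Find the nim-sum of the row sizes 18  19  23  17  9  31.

17

Bitwise XOR of the heap sizes:
  10010  (18)
  10011  (19)
  10111  (23)
  10001  (17)
  01001  (9)
  11111  (31)
  -----
  10001  (17)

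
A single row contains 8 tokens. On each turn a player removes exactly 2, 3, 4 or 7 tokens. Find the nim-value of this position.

Compute g(0), g(1), … for moves {2, 3, 4, 7}:
g(0) = mex{} = 0
g(1) = mex{} = 0
g(2) = mex{0} = 1
g(3) = mex{0} = 1
g(4) = mex{0,1} = 2
g(5) = mex{0,1} = 2
g(6) = mex{1,2} = 0
g(7) = mex{0,1,2} = 3
g(8) = mex{0,2} = 1
So g(8) = 1.

1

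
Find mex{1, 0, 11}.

2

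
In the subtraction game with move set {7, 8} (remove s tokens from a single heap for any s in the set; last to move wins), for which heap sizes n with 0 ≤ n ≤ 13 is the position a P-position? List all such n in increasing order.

0, 1, 2, 3, 4, 5, 6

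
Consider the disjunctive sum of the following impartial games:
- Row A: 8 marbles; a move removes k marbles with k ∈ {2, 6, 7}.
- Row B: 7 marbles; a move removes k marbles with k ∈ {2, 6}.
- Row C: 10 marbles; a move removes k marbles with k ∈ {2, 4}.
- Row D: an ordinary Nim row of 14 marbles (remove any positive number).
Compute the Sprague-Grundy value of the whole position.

Grundy values for row A (subtraction set {2, 6, 7}):
k:     0  1  2  3  4  5  6  7  8
g(k):  0  0  1  1  0  0  1  1  2
So g(8) = 2.
For row B, compute g(0), g(1), … with moves {2, 6}:
k:     0  1  2  3  4  5  6  7
g(k):  0  0  1  1  0  0  1  1
So g(7) = 1.
Build the Grundy sequence for row C with g(k) = mex{g(k−s) : s ∈ {2, 4}, s ≤ k}:
g(0) = mex{} = 0
g(1) = mex{} = 0
g(2) = mex{0} = 1
g(3) = mex{0} = 1
g(4) = mex{0,1} = 2
g(5) = mex{0,1} = 2
g(6) = mex{1,2} = 0
g(7) = mex{1,2} = 0
g(8) = mex{0,2} = 1
g(9) = mex{0,2} = 1
g(10) = mex{0,1} = 2
So g(10) = 2.
Row D is a plain Nim row of size 14, so its Grundy value is 14.
By the Sprague-Grundy theorem, the Grundy value of a sum of independent games is the XOR of the component values.
Combined value = 2 XOR 1 XOR 2 XOR 14 = 15.

15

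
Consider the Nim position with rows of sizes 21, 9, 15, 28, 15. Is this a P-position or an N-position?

Compute the nim-sum pairwise:
21 XOR 9 = 28
28 XOR 15 = 19
19 XOR 28 = 15
15 XOR 15 = 0
The nim-sum is 0, so this is a P-position: the player to move is in a losing position under optimal play.

P-position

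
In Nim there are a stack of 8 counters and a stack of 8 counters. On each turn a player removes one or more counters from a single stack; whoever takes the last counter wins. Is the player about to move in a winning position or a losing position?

Nim-sum: 8 XOR 8 = 0.
The nim-sum is 0, so this is a P-position: the player to move is in a losing position under optimal play.

Losing position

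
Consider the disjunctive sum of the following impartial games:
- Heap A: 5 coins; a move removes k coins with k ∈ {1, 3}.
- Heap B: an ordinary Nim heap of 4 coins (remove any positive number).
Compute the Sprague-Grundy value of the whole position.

5

Grundy values for heap A (subtraction set {1, 3}):
g(0) = mex{} = 0
g(1) = mex{0} = 1
g(2) = mex{1} = 0
g(3) = mex{0} = 1
g(4) = mex{1} = 0
g(5) = mex{0} = 1
So g(5) = 1.
Heap B is a plain Nim heap of size 4, so its Grundy value is 4.
By the Sprague-Grundy theorem, the Grundy value of a sum of independent games is the XOR of the component values.
Combined value = 1 XOR 4 = 5.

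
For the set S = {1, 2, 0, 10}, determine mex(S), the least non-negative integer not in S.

3

The values 0, 1, 2 are all present; 3 is the first non-negative integer missing from the set.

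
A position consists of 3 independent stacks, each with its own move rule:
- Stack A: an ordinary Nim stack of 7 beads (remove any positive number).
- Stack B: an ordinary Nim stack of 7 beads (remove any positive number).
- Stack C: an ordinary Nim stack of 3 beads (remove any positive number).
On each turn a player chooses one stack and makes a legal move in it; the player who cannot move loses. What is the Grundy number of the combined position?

3

Stack A is a plain Nim stack of size 7, so its Grundy value is 7.
Stack B is a plain Nim stack of size 7, so its Grundy value is 7.
Stack C is a plain Nim stack of size 3, so its Grundy value is 3.
By the Sprague-Grundy theorem, the Grundy value of a sum of independent games is the XOR of the component values.
Combined value = 7 ⊕ 7 ⊕ 3 = 3.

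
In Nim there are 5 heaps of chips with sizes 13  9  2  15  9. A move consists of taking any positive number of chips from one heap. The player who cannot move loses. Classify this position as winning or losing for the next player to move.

Losing position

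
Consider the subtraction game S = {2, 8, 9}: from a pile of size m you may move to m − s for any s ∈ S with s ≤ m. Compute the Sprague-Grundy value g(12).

2

Grundy values for subtraction set {2, 8, 9}:
k:     0  1  2  3  4  5  6  7  8  9 10 11 12
g(k):  0  0  1  1  0  0  1  1  2  2  3  0  2
So g(12) = 2.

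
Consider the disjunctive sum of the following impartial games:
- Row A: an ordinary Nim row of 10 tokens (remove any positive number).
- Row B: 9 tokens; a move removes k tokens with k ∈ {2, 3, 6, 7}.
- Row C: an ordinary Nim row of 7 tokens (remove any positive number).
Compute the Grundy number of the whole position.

Row A is a plain Nim row of size 10, so its Grundy value is 10.
Grundy values for row B (subtraction set {2, 3, 6, 7}):
g(0) = mex{} = 0
g(1) = mex{} = 0
g(2) = mex{0} = 1
g(3) = mex{0} = 1
g(4) = mex{0,1} = 2
g(5) = mex{1} = 0
g(6) = mex{0,1,2} = 3
g(7) = mex{0,2} = 1
g(8) = mex{0,1,3} = 2
g(9) = mex{1,3} = 0
So g(9) = 0.
Row C is a plain Nim row of size 7, so its Grundy value is 7.
The value of a disjunctive sum is the nim-sum of the parts.
Combined value = 10 ⊕ 0 ⊕ 7 = 13.

13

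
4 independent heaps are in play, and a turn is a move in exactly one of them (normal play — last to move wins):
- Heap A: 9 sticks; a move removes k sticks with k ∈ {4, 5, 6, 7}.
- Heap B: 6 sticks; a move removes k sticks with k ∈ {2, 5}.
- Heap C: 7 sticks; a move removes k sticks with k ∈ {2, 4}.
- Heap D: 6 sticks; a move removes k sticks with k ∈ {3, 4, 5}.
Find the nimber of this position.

For heap A, compute g(0), g(1), … with moves {4, 5, 6, 7}:
k:     0  1  2  3  4  5  6  7  8  9
g(k):  0  0  0  0  1  1  1  1  2  2
So g(9) = 2.
Grundy values for heap B (subtraction set {2, 5}):
k:     0  1  2  3  4  5  6
g(k):  0  0  1  1  0  2  1
So g(6) = 1.
Build the Grundy sequence for heap C with g(k) = mex{g(k−s) : s ∈ {2, 4}, s ≤ k}:
g(0) = mex{} = 0
g(1) = mex{} = 0
g(2) = mex{0} = 1
g(3) = mex{0} = 1
g(4) = mex{0,1} = 2
g(5) = mex{0,1} = 2
g(6) = mex{1,2} = 0
g(7) = mex{1,2} = 0
So g(7) = 0.
Build the Grundy sequence for heap D with g(k) = mex{g(k−s) : s ∈ {3, 4, 5}, s ≤ k}:
g(0) = mex{} = 0
g(1) = mex{} = 0
g(2) = mex{} = 0
g(3) = mex{0} = 1
g(4) = mex{0} = 1
g(5) = mex{0} = 1
g(6) = mex{0,1} = 2
So g(6) = 2.
By the Sprague-Grundy theorem, the Grundy value of a sum of independent games is the XOR of the component values.
Combined value = 2 ⊕ 1 ⊕ 0 ⊕ 2 = 1.

1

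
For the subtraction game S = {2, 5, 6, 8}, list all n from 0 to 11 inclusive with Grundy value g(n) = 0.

0, 1, 4, 11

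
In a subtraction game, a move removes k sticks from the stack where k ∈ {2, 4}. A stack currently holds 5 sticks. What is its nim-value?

2

Grundy values for subtraction set {2, 4}:
g(0) = mex{} = 0
g(1) = mex{} = 0
g(2) = mex{0} = 1
g(3) = mex{0} = 1
g(4) = mex{0,1} = 2
g(5) = mex{0,1} = 2
So g(5) = 2.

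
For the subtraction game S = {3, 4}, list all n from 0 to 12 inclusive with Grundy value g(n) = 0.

Grundy values for subtraction set {3, 4}:
k:     0  1  2  3  4  5  6  7  8  9 10 11 12
g(k):  0  0  0  1  1  1  2  0  0  0  1  1  1
The P-positions (g = 0) in 0..12 are 0, 1, 2, 7, 8, 9.

0, 1, 2, 7, 8, 9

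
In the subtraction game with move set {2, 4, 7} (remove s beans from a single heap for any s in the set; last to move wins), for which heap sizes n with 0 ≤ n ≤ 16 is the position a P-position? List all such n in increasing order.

Compute g(0), g(1), … for moves {2, 4, 7}:
k:     0  1  2  3  4  5  6  7  8  9 10 11 12 13 14 15 16
g(k):  0  0  1  1  2  2  0  3  1  0  2  1  0  2  1  0  2
The P-positions (g = 0) in 0..16 are 0, 1, 6, 9, 12, 15.

0, 1, 6, 9, 12, 15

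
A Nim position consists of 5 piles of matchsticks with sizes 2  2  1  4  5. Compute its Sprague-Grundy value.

0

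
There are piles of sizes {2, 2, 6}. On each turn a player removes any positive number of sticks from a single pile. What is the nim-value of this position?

Compute the nim-sum pairwise:
2 ⊕ 2 = 0
0 ⊕ 6 = 6

6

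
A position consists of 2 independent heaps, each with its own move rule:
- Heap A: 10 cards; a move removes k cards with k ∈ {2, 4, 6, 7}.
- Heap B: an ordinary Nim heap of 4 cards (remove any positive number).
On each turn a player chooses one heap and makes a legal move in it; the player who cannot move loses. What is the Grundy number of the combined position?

Grundy values for heap A (subtraction set {2, 4, 6, 7}):
k:     0  1  2  3  4  5  6  7  8  9 10
g(k):  0  0  1  1  2  2  3  3  4  0  0
So g(10) = 0.
Heap B is a plain Nim heap of size 4, so its Grundy value is 4.
The value of a disjunctive sum is the nim-sum of the parts.
Combined value = 0 ⊕ 4 = 4.

4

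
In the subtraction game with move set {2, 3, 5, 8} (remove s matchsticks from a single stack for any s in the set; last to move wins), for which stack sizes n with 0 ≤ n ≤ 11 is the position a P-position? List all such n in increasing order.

0, 1, 7, 11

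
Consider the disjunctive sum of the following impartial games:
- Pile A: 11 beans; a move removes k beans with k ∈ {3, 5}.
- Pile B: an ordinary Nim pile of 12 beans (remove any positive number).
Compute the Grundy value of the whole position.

13

For pile A, compute g(0), g(1), … with moves {3, 5}:
k:     0  1  2  3  4  5  6  7  8  9 10 11
g(k):  0  0  0  1  1  1  2  2  0  0  0  1
So g(11) = 1.
Pile B is a plain Nim pile of size 12, so its Grundy value is 12.
By the Sprague-Grundy theorem, the Grundy value of a sum of independent games is the XOR of the component values.
Combined value = 1 ⊕ 12 = 13.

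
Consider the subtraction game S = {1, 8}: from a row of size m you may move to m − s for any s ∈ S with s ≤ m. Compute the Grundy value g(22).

Build the Grundy sequence with g(k) = mex{g(k−s) : s ∈ {1, 8}, s ≤ k}:
k:     0  1  2  3  4  5  6  7  8  9 10 11 12 13 14 15 16 17 18 19 20 21 22
g(k):  0  1  0  1  0  1  0  1  2  0  1  0  1  0  1  0  1  2  0  1  0  1  0
So g(22) = 0.

0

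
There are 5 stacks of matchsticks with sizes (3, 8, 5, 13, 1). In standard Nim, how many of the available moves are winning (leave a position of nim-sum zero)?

Compute the nim-sum pairwise:
3 ⊕ 8 = 11
11 ⊕ 5 = 14
14 ⊕ 13 = 3
3 ⊕ 1 = 2
The overall nim-sum is X = 2. A stack of size p has a winning move iff p XOR X < p (reduce it to p XOR X).
  3: 3 XOR 2 = 1 < 3 — winning move (to 1).
  8: 8 XOR 2 = 10 ≥ 8 — no move.
  5: 5 XOR 2 = 7 ≥ 5 — no move.
  13: 13 XOR 2 = 15 ≥ 13 — no move.
  1: 1 XOR 2 = 3 ≥ 1 — no move.
That gives 1 winning move.

1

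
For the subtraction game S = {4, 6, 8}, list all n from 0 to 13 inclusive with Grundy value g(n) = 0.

Build the Grundy sequence with g(k) = mex{g(k−s) : s ∈ {4, 6, 8}, s ≤ k}:
k:     0  1  2  3  4  5  6  7  8  9 10 11 12 13
g(k):  0  0  0  0  1  1  1  1  2  2  2  2  0  0
The P-positions (g = 0) in 0..13 are 0, 1, 2, 3, 12, 13.

0, 1, 2, 3, 12, 13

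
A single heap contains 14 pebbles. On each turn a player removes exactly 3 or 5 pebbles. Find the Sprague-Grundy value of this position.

2

Build the Grundy sequence with g(k) = mex{g(k−s) : s ∈ {3, 5}, s ≤ k}:
k:     0  1  2  3  4  5  6  7  8  9 10 11 12 13 14
g(k):  0  0  0  1  1  1  2  2  0  0  0  1  1  1  2
So g(14) = 2.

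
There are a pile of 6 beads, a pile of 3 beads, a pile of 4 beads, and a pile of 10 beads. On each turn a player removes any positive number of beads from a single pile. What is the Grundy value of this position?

11

Write each in binary and XOR column by column:
  0110  (6)
  0011  (3)
  0100  (4)
  1010  (10)
  ----
  1011  (11)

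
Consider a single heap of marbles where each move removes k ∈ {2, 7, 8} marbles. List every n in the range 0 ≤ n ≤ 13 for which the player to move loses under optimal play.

Compute g(0), g(1), … for moves {2, 7, 8}:
g(0) = mex{} = 0
g(1) = mex{} = 0
g(2) = mex{0} = 1
g(3) = mex{0} = 1
g(4) = mex{1} = 0
g(5) = mex{1} = 0
g(6) = mex{0} = 1
g(7) = mex{0} = 1
g(8) = mex{0,1} = 2
g(9) = mex{0,1} = 2
g(10) = mex{1,2} = 0
g(11) = mex{0,1,2} = 3
g(12) = mex{0} = 1
g(13) = mex{0,1,3} = 2
The P-positions (g = 0) in 0..13 are 0, 1, 4, 5, 10.

0, 1, 4, 5, 10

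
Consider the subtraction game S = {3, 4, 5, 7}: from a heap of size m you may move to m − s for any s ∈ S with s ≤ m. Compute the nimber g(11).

Build the Grundy sequence with g(k) = mex{g(k−s) : s ∈ {3, 4, 5, 7}, s ≤ k}:
g(0) = mex{} = 0
g(1) = mex{} = 0
g(2) = mex{} = 0
g(3) = mex{0} = 1
g(4) = mex{0} = 1
g(5) = mex{0} = 1
g(6) = mex{0,1} = 2
g(7) = mex{0,1} = 2
g(8) = mex{0,1} = 2
g(9) = mex{0,1,2} = 3
g(10) = mex{1,2} = 0
g(11) = mex{1,2} = 0
So g(11) = 0.

0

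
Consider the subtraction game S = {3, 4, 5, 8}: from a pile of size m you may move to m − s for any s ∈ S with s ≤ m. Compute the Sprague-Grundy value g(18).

2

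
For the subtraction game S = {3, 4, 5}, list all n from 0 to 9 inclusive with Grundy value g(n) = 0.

0, 1, 2, 8, 9

Compute g(0), g(1), … for moves {3, 4, 5}:
g(0) = mex{} = 0
g(1) = mex{} = 0
g(2) = mex{} = 0
g(3) = mex{0} = 1
g(4) = mex{0} = 1
g(5) = mex{0} = 1
g(6) = mex{0,1} = 2
g(7) = mex{0,1} = 2
g(8) = mex{1} = 0
g(9) = mex{1,2} = 0
The P-positions (g = 0) in 0..9 are 0, 1, 2, 8, 9.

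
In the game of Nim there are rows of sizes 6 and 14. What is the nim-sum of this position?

8

In binary:
  0110  (6)
  1110  (14)
  ----
  1000  (8)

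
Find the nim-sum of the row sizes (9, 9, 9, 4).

13

Nim-sum: 9 XOR 9 XOR 9 XOR 4 = 13.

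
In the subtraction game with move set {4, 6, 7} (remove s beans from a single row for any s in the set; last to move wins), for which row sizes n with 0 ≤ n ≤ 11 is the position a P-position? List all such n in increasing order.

0, 1, 2, 3, 11

Grundy values for subtraction set {4, 6, 7}:
g(0) = mex{} = 0
g(1) = mex{} = 0
g(2) = mex{} = 0
g(3) = mex{} = 0
g(4) = mex{0} = 1
g(5) = mex{0} = 1
g(6) = mex{0} = 1
g(7) = mex{0} = 1
g(8) = mex{0,1} = 2
g(9) = mex{0,1} = 2
g(10) = mex{0,1} = 2
g(11) = mex{1} = 0
The P-positions (g = 0) in 0..11 are 0, 1, 2, 3, 11.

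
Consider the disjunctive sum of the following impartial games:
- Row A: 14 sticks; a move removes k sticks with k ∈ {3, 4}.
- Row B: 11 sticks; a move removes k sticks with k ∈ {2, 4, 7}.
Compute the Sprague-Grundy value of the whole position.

Build the Grundy sequence for row A with g(k) = mex{g(k−s) : s ∈ {3, 4}, s ≤ k}:
k:     0  1  2  3  4  5  6  7  8  9 10 11 12 13 14
g(k):  0  0  0  1  1  1  2  0  0  0  1  1  1  2  0
So g(14) = 0.
Build the Grundy sequence for row B with g(k) = mex{g(k−s) : s ∈ {2, 4, 7}, s ≤ k}:
g(0) = mex{} = 0
g(1) = mex{} = 0
g(2) = mex{0} = 1
g(3) = mex{0} = 1
g(4) = mex{0,1} = 2
g(5) = mex{0,1} = 2
g(6) = mex{1,2} = 0
g(7) = mex{0,1,2} = 3
g(8) = mex{0,2} = 1
g(9) = mex{1,2,3} = 0
g(10) = mex{0,1} = 2
g(11) = mex{0,2,3} = 1
So g(11) = 1.
By the Sprague-Grundy theorem, the Grundy value of a sum of independent games is the XOR of the component values.
Combined value = 0 ⊕ 1 = 1.

1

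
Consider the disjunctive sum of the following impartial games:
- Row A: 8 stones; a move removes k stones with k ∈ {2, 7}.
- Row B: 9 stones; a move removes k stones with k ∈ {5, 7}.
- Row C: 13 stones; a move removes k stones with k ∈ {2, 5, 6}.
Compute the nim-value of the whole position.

Build the Grundy sequence for row A with g(k) = mex{g(k−s) : s ∈ {2, 7}, s ≤ k}:
k:     0  1  2  3  4  5  6  7  8
g(k):  0  0  1  1  0  0  1  1  2
So g(8) = 2.
Build the Grundy sequence for row B with g(k) = mex{g(k−s) : s ∈ {5, 7}, s ≤ k}:
k:     0  1  2  3  4  5  6  7  8  9
g(k):  0  0  0  0  0  1  1  1  1  1
So g(9) = 1.
Build the Grundy sequence for row C with g(k) = mex{g(k−s) : s ∈ {2, 5, 6}, s ≤ k}:
k:     0  1  2  3  4  5  6  7  8  9 10 11 12 13
g(k):  0  0  1  1  0  2  1  3  0  2  1  0  0  1
So g(13) = 1.
By the Sprague-Grundy theorem, the Grundy value of a sum of independent games is the XOR of the component values.
Combined value = 2 ⊕ 1 ⊕ 1 = 2.

2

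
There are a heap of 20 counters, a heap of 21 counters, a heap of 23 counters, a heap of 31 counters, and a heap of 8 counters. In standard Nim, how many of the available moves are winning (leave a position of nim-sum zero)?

3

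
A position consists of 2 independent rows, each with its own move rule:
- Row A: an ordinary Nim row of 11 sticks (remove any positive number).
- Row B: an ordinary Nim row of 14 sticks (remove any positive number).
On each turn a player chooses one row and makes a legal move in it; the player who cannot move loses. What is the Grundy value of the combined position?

Row A is a plain Nim row of size 11, so its Grundy value is 11.
Row B is a plain Nim row of size 14, so its Grundy value is 14.
By the Sprague-Grundy theorem, the Grundy value of a sum of independent games is the XOR of the component values.
Combined value = 11 XOR 14 = 5.

5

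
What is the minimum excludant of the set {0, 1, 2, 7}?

The values 0, 1, 2 are all present; 3 is the first non-negative integer missing from the set.

3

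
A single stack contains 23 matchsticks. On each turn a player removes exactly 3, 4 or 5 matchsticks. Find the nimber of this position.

Build the Grundy sequence with g(k) = mex{g(k−s) : s ∈ {3, 4, 5}, s ≤ k}:
k:     0  1  2  3  4  5  6  7  8  9 10 11 12 13 14 15 16 17 18 19 20 21 22 23
g(k):  0  0  0  1  1  1  2  2  0  0  0  1  1  1  2  2  0  0  0  1  1  1  2  2
So g(23) = 2.

2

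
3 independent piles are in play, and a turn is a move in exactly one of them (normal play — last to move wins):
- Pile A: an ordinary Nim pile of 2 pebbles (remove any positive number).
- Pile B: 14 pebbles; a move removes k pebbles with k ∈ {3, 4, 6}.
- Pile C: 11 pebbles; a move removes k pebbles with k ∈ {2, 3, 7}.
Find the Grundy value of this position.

Pile A is a plain Nim pile of size 2, so its Grundy value is 2.
For pile B, compute g(0), g(1), … with moves {3, 4, 6}:
k:     0  1  2  3  4  5  6  7  8  9 10 11 12 13 14
g(k):  0  0  0  1  1  1  2  2  2  0  0  0  1  1  1
So g(14) = 1.
Grundy values for pile C (subtraction set {2, 3, 7}):
g(0) = mex{} = 0
g(1) = mex{} = 0
g(2) = mex{0} = 1
g(3) = mex{0} = 1
g(4) = mex{0,1} = 2
g(5) = mex{1} = 0
g(6) = mex{1,2} = 0
g(7) = mex{0,2} = 1
g(8) = mex{0} = 1
g(9) = mex{0,1} = 2
g(10) = mex{1} = 0
g(11) = mex{1,2} = 0
So g(11) = 0.
By the Sprague-Grundy theorem, the Grundy value of a sum of independent games is the XOR of the component values.
Combined value = 2 ⊕ 1 ⊕ 0 = 3.

3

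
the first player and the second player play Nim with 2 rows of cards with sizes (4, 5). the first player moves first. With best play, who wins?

the first player wins

In binary:
  100  (4)
  101  (5)
  ---
  001  (1)
The nim-sum is 1 ≠ 0, so this is an N-position: the player to move can win; the first player has a winning move.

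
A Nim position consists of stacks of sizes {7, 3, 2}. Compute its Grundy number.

6

Nim-sum: 7 XOR 3 XOR 2 = 6.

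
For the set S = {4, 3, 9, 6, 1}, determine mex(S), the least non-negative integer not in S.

0 is not in the set, so the mex is 0.

0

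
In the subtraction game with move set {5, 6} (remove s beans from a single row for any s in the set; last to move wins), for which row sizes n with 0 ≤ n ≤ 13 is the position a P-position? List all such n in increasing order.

0, 1, 2, 3, 4, 11, 12, 13

Compute g(0), g(1), … for moves {5, 6}:
k:     0  1  2  3  4  5  6  7  8  9 10 11 12 13
g(k):  0  0  0  0  0  1  1  1  1  1  2  0  0  0
The P-positions (g = 0) in 0..13 are 0, 1, 2, 3, 4, 11, 12, 13.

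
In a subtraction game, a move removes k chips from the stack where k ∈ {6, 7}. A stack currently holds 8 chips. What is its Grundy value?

1

Grundy values for subtraction set {6, 7}:
k:     0  1  2  3  4  5  6  7  8
g(k):  0  0  0  0  0  0  1  1  1
So g(8) = 1.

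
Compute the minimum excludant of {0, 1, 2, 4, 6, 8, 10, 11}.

3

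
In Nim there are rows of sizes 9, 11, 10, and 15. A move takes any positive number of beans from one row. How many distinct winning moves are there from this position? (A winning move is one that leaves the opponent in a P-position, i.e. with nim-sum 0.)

1

In binary:
  1001  (9)
  1011  (11)
  1010  (10)
  1111  (15)
  ----
  0111  (7)
The overall nim-sum is X = 7. A row of size p has a winning move iff p XOR X < p (reduce it to p XOR X).
  9: 9 XOR 7 = 14 ≥ 9 — no move.
  11: 11 XOR 7 = 12 ≥ 11 — no move.
  10: 10 XOR 7 = 13 ≥ 10 — no move.
  15: 15 XOR 7 = 8 < 15 — winning move (to 8).
That gives 1 winning move.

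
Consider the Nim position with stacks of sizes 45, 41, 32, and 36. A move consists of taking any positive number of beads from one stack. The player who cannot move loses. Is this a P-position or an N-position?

Nim-sum: 45 ⊕ 41 ⊕ 32 ⊕ 36 = 0.
The nim-sum is 0, so this is a P-position: the player to move is in a losing position under optimal play.

P-position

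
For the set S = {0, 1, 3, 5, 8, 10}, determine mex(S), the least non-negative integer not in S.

2

The values 0, 1 are all present; 2 is the first non-negative integer missing from the set.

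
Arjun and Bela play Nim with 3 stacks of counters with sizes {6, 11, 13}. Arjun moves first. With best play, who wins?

Bela wins

Compute the nim-sum pairwise:
6 ^ 11 = 13
13 ^ 13 = 0
The nim-sum is 0, so this is a P-position: the player to move is in a losing position under optimal play; Arjun is about to move from it and so loses — Bela wins.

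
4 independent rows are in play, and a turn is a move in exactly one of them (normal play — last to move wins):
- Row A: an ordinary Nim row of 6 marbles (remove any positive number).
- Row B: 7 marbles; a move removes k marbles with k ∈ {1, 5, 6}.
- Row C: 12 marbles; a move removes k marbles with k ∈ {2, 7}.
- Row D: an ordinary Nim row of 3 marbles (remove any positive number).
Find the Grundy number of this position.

7

Row A is a plain Nim row of size 6, so its Grundy value is 6.
Grundy values for row B (subtraction set {1, 5, 6}):
g(0) = mex{} = 0
g(1) = mex{0} = 1
g(2) = mex{1} = 0
g(3) = mex{0} = 1
g(4) = mex{1} = 0
g(5) = mex{0} = 1
g(6) = mex{0,1} = 2
g(7) = mex{0,1,2} = 3
So g(7) = 3.
Grundy values for row C (subtraction set {2, 7}):
k:     0  1  2  3  4  5  6  7  8  9 10 11 12
g(k):  0  0  1  1  0  0  1  1  2  0  0  1  1
So g(12) = 1.
Row D is a plain Nim row of size 3, so its Grundy value is 3.
The value of a disjunctive sum is the nim-sum of the parts.
Combined value = 6 XOR 3 XOR 1 XOR 3 = 7.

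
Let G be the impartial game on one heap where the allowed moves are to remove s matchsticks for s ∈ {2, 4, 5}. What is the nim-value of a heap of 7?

0

Compute g(0), g(1), … for moves {2, 4, 5}:
g(0) = mex{} = 0
g(1) = mex{} = 0
g(2) = mex{0} = 1
g(3) = mex{0} = 1
g(4) = mex{0,1} = 2
g(5) = mex{0,1} = 2
g(6) = mex{0,1,2} = 3
g(7) = mex{1,2} = 0
So g(7) = 0.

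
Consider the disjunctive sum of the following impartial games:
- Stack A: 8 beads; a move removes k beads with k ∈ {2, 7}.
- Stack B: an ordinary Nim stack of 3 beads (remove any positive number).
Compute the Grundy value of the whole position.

Grundy values for stack A (subtraction set {2, 7}):
k:     0  1  2  3  4  5  6  7  8
g(k):  0  0  1  1  0  0  1  1  2
So g(8) = 2.
Stack B is a plain Nim stack of size 3, so its Grundy value is 3.
By the Sprague-Grundy theorem, the Grundy value of a sum of independent games is the XOR of the component values.
Combined value = 2 XOR 3 = 1.

1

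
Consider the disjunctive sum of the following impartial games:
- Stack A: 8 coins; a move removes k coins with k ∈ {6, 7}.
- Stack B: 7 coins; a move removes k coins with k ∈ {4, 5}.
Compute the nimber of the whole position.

0

For stack A, compute g(0), g(1), … with moves {6, 7}:
k:     0  1  2  3  4  5  6  7  8
g(k):  0  0  0  0  0  0  1  1  1
So g(8) = 1.
For stack B, compute g(0), g(1), … with moves {4, 5}:
g(0) = mex{} = 0
g(1) = mex{} = 0
g(2) = mex{} = 0
g(3) = mex{} = 0
g(4) = mex{0} = 1
g(5) = mex{0} = 1
g(6) = mex{0} = 1
g(7) = mex{0} = 1
So g(7) = 1.
The value of a disjunctive sum is the nim-sum of the parts.
Combined value = 1 ⊕ 1 = 0.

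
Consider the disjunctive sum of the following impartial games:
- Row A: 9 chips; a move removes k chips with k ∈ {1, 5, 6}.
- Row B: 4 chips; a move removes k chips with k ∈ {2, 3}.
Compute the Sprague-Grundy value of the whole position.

1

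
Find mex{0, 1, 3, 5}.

2

The values 0, 1 are all present; 2 is the first non-negative integer missing from the set.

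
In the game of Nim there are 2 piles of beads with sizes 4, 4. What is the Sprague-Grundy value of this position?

0

Nim-sum: 4 ⊕ 4 = 0.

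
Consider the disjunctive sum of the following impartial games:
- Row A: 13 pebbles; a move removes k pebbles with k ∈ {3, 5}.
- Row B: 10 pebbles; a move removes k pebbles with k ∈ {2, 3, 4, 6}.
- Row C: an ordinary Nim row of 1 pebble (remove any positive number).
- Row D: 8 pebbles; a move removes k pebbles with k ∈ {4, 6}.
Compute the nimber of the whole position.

Build the Grundy sequence for row A with g(k) = mex{g(k−s) : s ∈ {3, 5}, s ≤ k}:
g(0) = mex{} = 0
g(1) = mex{} = 0
g(2) = mex{} = 0
g(3) = mex{0} = 1
g(4) = mex{0} = 1
g(5) = mex{0} = 1
g(6) = mex{0,1} = 2
g(7) = mex{0,1} = 2
g(8) = mex{1} = 0
g(9) = mex{1,2} = 0
g(10) = mex{1,2} = 0
g(11) = mex{0,2} = 1
g(12) = mex{0,2} = 1
g(13) = mex{0} = 1
So g(13) = 1.
Grundy values for row B (subtraction set {2, 3, 4, 6}):
g(0) = mex{} = 0
g(1) = mex{} = 0
g(2) = mex{0} = 1
g(3) = mex{0} = 1
g(4) = mex{0,1} = 2
g(5) = mex{0,1} = 2
g(6) = mex{0,1,2} = 3
g(7) = mex{0,1,2} = 3
g(8) = mex{1,2,3} = 0
g(9) = mex{1,2,3} = 0
g(10) = mex{0,2,3} = 1
So g(10) = 1.
Row C is a plain Nim row of size 1, so its Grundy value is 1.
Build the Grundy sequence for row D with g(k) = mex{g(k−s) : s ∈ {4, 6}, s ≤ k}:
g(0) = mex{} = 0
g(1) = mex{} = 0
g(2) = mex{} = 0
g(3) = mex{} = 0
g(4) = mex{0} = 1
g(5) = mex{0} = 1
g(6) = mex{0} = 1
g(7) = mex{0} = 1
g(8) = mex{0,1} = 2
So g(8) = 2.
By the Sprague-Grundy theorem, the Grundy value of a sum of independent games is the XOR of the component values.
Combined value = 1 XOR 1 XOR 1 XOR 2 = 3.

3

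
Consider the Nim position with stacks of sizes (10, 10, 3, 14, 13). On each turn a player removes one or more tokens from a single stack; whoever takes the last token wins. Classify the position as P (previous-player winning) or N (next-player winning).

Write each in binary and XOR column by column:
  1010  (10)
  1010  (10)
  0011  (3)
  1110  (14)
  1101  (13)
  ----
  0000  (0)
The nim-sum is 0, so this is a P-position: the player to move is in a losing position under optimal play.

P-position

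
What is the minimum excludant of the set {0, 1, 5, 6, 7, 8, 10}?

2

The values 0, 1 are all present; 2 is the first non-negative integer missing from the set.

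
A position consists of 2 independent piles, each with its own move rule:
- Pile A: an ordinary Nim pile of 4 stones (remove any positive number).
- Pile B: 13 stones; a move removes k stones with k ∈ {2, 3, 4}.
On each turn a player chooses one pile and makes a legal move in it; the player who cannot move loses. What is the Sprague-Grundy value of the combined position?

4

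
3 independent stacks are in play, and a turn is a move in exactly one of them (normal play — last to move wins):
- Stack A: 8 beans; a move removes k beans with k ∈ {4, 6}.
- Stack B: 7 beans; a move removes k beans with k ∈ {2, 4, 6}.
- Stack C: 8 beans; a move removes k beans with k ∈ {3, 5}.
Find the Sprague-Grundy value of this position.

Build the Grundy sequence for stack A with g(k) = mex{g(k−s) : s ∈ {4, 6}, s ≤ k}:
g(0) = mex{} = 0
g(1) = mex{} = 0
g(2) = mex{} = 0
g(3) = mex{} = 0
g(4) = mex{0} = 1
g(5) = mex{0} = 1
g(6) = mex{0} = 1
g(7) = mex{0} = 1
g(8) = mex{0,1} = 2
So g(8) = 2.
Build the Grundy sequence for stack B with g(k) = mex{g(k−s) : s ∈ {2, 4, 6}, s ≤ k}:
k:     0  1  2  3  4  5  6  7
g(k):  0  0  1  1  2  2  3  3
So g(7) = 3.
Grundy values for stack C (subtraction set {3, 5}):
g(0) = mex{} = 0
g(1) = mex{} = 0
g(2) = mex{} = 0
g(3) = mex{0} = 1
g(4) = mex{0} = 1
g(5) = mex{0} = 1
g(6) = mex{0,1} = 2
g(7) = mex{0,1} = 2
g(8) = mex{1} = 0
So g(8) = 0.
By the Sprague-Grundy theorem, the Grundy value of a sum of independent games is the XOR of the component values.
Combined value = 2 XOR 3 XOR 0 = 1.

1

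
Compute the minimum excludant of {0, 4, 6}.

1

0 is in the set but 1 is not, so the mex is 1.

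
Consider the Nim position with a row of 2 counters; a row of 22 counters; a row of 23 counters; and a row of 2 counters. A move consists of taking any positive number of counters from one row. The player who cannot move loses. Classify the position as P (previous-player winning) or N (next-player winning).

N-position

Nim-sum: 2 ⊕ 22 ⊕ 23 ⊕ 2 = 1.
The nim-sum is 1 ≠ 0, so this is an N-position: the player to move can win.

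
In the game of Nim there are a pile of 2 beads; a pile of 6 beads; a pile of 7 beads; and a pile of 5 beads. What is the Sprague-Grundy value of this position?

6

In binary:
  010  (2)
  110  (6)
  111  (7)
  101  (5)
  ---
  110  (6)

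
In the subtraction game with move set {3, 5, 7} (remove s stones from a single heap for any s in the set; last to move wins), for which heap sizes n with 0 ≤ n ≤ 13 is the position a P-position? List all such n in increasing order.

Build the Grundy sequence with g(k) = mex{g(k−s) : s ∈ {3, 5, 7}, s ≤ k}:
k:     0  1  2  3  4  5  6  7  8  9 10 11 12 13
g(k):  0  0  0  1  1  1  2  2  2  3  0  0  0  1
The P-positions (g = 0) in 0..13 are 0, 1, 2, 10, 11, 12.

0, 1, 2, 10, 11, 12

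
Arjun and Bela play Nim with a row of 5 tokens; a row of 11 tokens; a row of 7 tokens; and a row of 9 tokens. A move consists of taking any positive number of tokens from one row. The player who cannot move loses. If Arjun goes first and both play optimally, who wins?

Nim-sum: 5 ^ 11 ^ 7 ^ 9 = 0.
The nim-sum is 0, so this is a P-position: the player to move is in a losing position under optimal play; Arjun is about to move from it and so loses — Bela wins.

Bela wins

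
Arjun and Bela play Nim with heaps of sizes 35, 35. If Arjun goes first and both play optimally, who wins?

In binary:
  100011  (35)
  100011  (35)
  ------
  000000  (0)
The nim-sum is 0, so this is a P-position: the player to move is in a losing position under optimal play; Arjun is about to move from it and so loses — Bela wins.

Bela wins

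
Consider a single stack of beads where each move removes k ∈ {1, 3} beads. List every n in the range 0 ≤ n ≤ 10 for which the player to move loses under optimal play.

Build the Grundy sequence with g(k) = mex{g(k−s) : s ∈ {1, 3}, s ≤ k}:
k:     0  1  2  3  4  5  6  7  8  9 10
g(k):  0  1  0  1  0  1  0  1  0  1  0
The P-positions (g = 0) in 0..10 are 0, 2, 4, 6, 8, 10.

0, 2, 4, 6, 8, 10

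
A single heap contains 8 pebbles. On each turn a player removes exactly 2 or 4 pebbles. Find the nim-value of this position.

Build the Grundy sequence with g(k) = mex{g(k−s) : s ∈ {2, 4}, s ≤ k}:
g(0) = mex{} = 0
g(1) = mex{} = 0
g(2) = mex{0} = 1
g(3) = mex{0} = 1
g(4) = mex{0,1} = 2
g(5) = mex{0,1} = 2
g(6) = mex{1,2} = 0
g(7) = mex{1,2} = 0
g(8) = mex{0,2} = 1
So g(8) = 1.

1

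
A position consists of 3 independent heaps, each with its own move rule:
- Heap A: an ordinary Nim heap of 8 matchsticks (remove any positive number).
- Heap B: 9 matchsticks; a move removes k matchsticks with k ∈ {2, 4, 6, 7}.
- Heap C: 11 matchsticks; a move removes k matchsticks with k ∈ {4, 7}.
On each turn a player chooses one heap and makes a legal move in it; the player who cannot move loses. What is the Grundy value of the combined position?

Heap A is a plain Nim heap of size 8, so its Grundy value is 8.
For heap B, compute g(0), g(1), … with moves {2, 4, 6, 7}:
k:     0  1  2  3  4  5  6  7  8  9
g(k):  0  0  1  1  2  2  3  3  4  0
So g(9) = 0.
Build the Grundy sequence for heap C with g(k) = mex{g(k−s) : s ∈ {4, 7}, s ≤ k}:
k:     0  1  2  3  4  5  6  7  8  9 10 11
g(k):  0  0  0  0  1  1  1  1  2  2  2  0
So g(11) = 0.
The value of a disjunctive sum is the nim-sum of the parts.
Combined value = 8 ⊕ 0 ⊕ 0 = 8.

8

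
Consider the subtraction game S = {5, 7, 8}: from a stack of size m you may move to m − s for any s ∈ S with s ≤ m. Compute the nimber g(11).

2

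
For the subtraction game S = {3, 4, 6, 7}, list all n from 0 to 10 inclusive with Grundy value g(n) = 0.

0, 1, 2, 10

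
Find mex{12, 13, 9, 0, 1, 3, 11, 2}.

The values 0, 1, 2, 3 are all present; 4 is the first non-negative integer missing from the set.

4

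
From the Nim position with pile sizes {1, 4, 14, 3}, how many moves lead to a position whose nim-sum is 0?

1

Nim-sum: 1 ^ 4 ^ 14 ^ 3 = 8.
The overall nim-sum is X = 8. A pile of size p has a winning move iff p XOR X < p (reduce it to p XOR X).
  1: 1 XOR 8 = 9 ≥ 1 — no move.
  4: 4 XOR 8 = 12 ≥ 4 — no move.
  14: 14 XOR 8 = 6 < 14 — winning move (to 6).
  3: 3 XOR 8 = 11 ≥ 3 — no move.
That gives 1 winning move.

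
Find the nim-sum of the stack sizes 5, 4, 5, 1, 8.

Compute the nim-sum pairwise:
5 ⊕ 4 = 1
1 ⊕ 5 = 4
4 ⊕ 1 = 5
5 ⊕ 8 = 13

13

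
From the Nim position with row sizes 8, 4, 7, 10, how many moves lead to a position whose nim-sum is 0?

1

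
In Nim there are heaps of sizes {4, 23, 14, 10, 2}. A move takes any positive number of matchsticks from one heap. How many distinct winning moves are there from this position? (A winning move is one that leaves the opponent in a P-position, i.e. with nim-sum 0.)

Nim-sum: 4 XOR 23 XOR 14 XOR 10 XOR 2 = 21.
The overall nim-sum is X = 21. A heap of size p has a winning move iff p XOR X < p (reduce it to p XOR X).
  4: 4 XOR 21 = 17 ≥ 4 — no move.
  23: 23 XOR 21 = 2 < 23 — winning move (to 2).
  14: 14 XOR 21 = 27 ≥ 14 — no move.
  10: 10 XOR 21 = 31 ≥ 10 — no move.
  2: 2 XOR 21 = 23 ≥ 2 — no move.
That gives 1 winning move.

1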